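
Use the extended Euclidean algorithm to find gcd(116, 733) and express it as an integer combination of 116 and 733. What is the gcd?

Euclidean algorithm:
733 = 6×116 + 37
116 = 3×37 + 5
37 = 7×5 + 2
5 = 2×2 + 1
2 = 2×1 + 0
gcd(116, 733) = 1.
Back-substituting:
1 = 5 − 2·2
1 = −2·37 + 15·5
1 = 15·116 − 47·37
1 = −47·733 + 297·116
So 1 = (-47)·733 + (297)·116.

1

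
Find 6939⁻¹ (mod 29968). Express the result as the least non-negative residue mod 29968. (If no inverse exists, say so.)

Run Euclid on (29968, 6939):
29968 = 4×6939 + 2212
6939 = 3×2212 + 303
2212 = 7×303 + 91
303 = 3×91 + 30
91 = 3×30 + 1
30 = 30×1 + 0
Since gcd(6939, 29968) = 1, back-substitute to write 1 as a combination:
1 = 91 − 3·30
1 = −3·303 + 10·91
1 = 10·2212 − 73·303
1 = −73·6939 + 229·2212
1 = 229·29968 − 989·6939
Thus 6939·(-989) ≡ 1 (mod 29968); reducing, -989 mod 29968 = 28979.

28979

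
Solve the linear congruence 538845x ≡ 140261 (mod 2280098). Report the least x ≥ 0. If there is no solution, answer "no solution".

First find gcd(538845, 2280098):
2280098 = 4·538845 + 124718
538845 = 4·124718 + 39973
124718 = 3·39973 + 4799
39973 = 8·4799 + 1581
4799 = 3·1581 + 56
1581 = 28·56 + 13
56 = 4·13 + 4
13 = 3·4 + 1
4 = 4·1 + 0
gcd = 1, so a unique solution mod 2280098 exists.
Back-substitute for the Bézout coefficients:
1 = 13 − 3·4
1 = −3·56 + 13·13
1 = 13·1581 − 367·56
1 = −367·4799 + 1114·1581
1 = 1114·39973 − 9279·4799
1 = −9279·124718 + 28951·39973
1 = 28951·538845 − 125083·124718
1 = −125083·2280098 + 529283·538845
So 538845·(529283) ≡ 1 (mod 2280098), giving 538845⁻¹ ≡ 529283.
x ≡ 538845⁻¹·140261 ≡ 529283·140261 ≡ 52081 (mod 2280098).

52081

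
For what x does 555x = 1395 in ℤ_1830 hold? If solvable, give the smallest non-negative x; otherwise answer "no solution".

19

First find gcd(555, 1830):
1830 = 3*555 + 165
555 = 3*165 + 60
165 = 2*60 + 45
60 = 1*45 + 15
45 = 3*15 + 0
gcd = 15 and 15 | 1395, so solutions exist. Divide through by 15: 37x ≡ 93 (mod 122).
Now find 37⁻¹ mod 122:
122 = 3*37 + 11
37 = 3*11 + 4
11 = 2*4 + 3
4 = 1*3 + 1
3 = 3*1 + 0
Back-substitute:
1 = 4 − 3
1 = −11 + 3·4
1 = 3·37 − 10·11
1 = −10·122 + 33·37
So 37⁻¹ ≡ 33 (mod 122).
Then x ≡ 33·93 ≡ 19 (mod 122); the smallest non-negative solution is x = 19.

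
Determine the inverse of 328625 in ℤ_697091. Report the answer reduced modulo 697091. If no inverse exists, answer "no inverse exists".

Extended Euclidean algorithm:
697091 = 2·328625 + 39841
328625 = 8·39841 + 9897
39841 = 4·9897 + 253
9897 = 39·253 + 30
253 = 8·30 + 13
30 = 2·13 + 4
13 = 3·4 + 1
4 = 4·1 + 0
gcd = 1, so the inverse exists. Back-substitute:
1 = 13 − 3·4
1 = −3·30 + 7·13
1 = 7·253 − 59·30
1 = −59·9897 + 2308·253
1 = 2308·39841 − 9291·9897
1 = −9291·328625 + 76636·39841
1 = 76636·697091 − 162563·328625
Hence 328625⁻¹ ≡ -162563 ≡ 534528 (mod 697091).

534528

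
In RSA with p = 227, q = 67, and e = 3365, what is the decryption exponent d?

φ(n) = (p−1)(q−1) = 226·66 = 14916.
Need d with 3365·d ≡ 1 (mod 14916). Apply the extended Euclidean algorithm:
14916 = 4*3365 + 1456
3365 = 2*1456 + 453
1456 = 3*453 + 97
453 = 4*97 + 65
97 = 1*65 + 32
65 = 2*32 + 1
32 = 32*1 + 0
Back-substitute:
1 = 65 − 2·32
1 = −2·97 + 3·65
1 = 3·453 − 14·97
1 = −14·1456 + 45·453
1 = 45·3365 − 104·1456
1 = −104·14916 + 461·3365
So 3365·461 ≡ 1 (mod 14916), hence d = 461.

461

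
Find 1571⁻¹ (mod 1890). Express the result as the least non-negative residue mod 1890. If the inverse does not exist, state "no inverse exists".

551

Extended Euclidean algorithm:
1890 = 1×1571 + 319
1571 = 4×319 + 295
319 = 1×295 + 24
295 = 12×24 + 7
24 = 3×7 + 3
7 = 2×3 + 1
3 = 3×1 + 0
Since gcd(1571, 1890) = 1, back-substitute to write 1 as a combination:
1 = 7 − 2·3
1 = −2·24 + 7·7
1 = 7·295 − 86·24
1 = −86·319 + 93·295
1 = 93·1571 − 458·319
1 = −458·1890 + 551·1571
So 1571·551 ≡ 1 (mod 1890).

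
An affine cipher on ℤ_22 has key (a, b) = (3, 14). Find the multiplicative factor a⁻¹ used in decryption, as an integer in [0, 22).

15

gcd(22, 3) by repeated division:
22 = 7*3 + 1
3 = 3*1 + 0
Since gcd(3, 22) = 1, back-substitute to write 1 as a combination:
1 = 22 − 7·3
So 3·(-7) ≡ 1 (mod 22), and -7 ≡ 15 (mod 22).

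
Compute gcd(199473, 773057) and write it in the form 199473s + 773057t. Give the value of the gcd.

Repeated division:
773057 = 3*199473 + 174638
199473 = 1*174638 + 24835
174638 = 7*24835 + 793
24835 = 31*793 + 252
793 = 3*252 + 37
252 = 6*37 + 30
37 = 1*30 + 7
30 = 4*7 + 2
7 = 3*2 + 1
2 = 2*1 + 0
gcd(199473, 773057) = 1.
Express as a combination:
1 = 7 − 3·2
1 = −3·30 + 13·7
1 = 13·37 − 16·30
1 = −16·252 + 109·37
1 = 109·793 − 343·252
1 = −343·24835 + 10742·793
1 = 10742·174638 − 75537·24835
1 = −75537·199473 + 86279·174638
1 = 86279·773057 − 334374·199473
So 1 = (86279)·773057 + (-334374)·199473.

1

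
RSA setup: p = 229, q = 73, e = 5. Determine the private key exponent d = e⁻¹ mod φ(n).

φ(n) = (p−1)(q−1) = 228·72 = 16416.
Need d with 5·d ≡ 1 (mod 16416). Apply the extended Euclidean algorithm:
16416 = 3283×5 + 1
5 = 5×1 + 0
Back-substitute:
1 = 16416 − 3283·5
So 5·(-3283) ≡ 1 (mod 16416), hence d ≡ -3283 ≡ 13133 (mod 16416).

13133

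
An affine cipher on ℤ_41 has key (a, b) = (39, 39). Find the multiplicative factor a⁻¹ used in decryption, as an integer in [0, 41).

Extended Euclidean algorithm:
41 = 1*39 + 2
39 = 19*2 + 1
2 = 2*1 + 0
gcd = 1, so the inverse exists. Back-substitute:
1 = 39 − 19·2
1 = −19·41 + 20·39
So 39·20 ≡ 1 (mod 41).

20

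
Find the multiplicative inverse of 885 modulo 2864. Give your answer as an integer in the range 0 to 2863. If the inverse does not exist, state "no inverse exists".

Apply the Euclidean algorithm to 2864 and 885:
2864 = 3·885 + 209
885 = 4·209 + 49
209 = 4·49 + 13
49 = 3·13 + 10
13 = 1·10 + 3
10 = 3·3 + 1
3 = 3·1 + 0
gcd = 1, so the inverse exists. Back-substitute:
1 = 10 − 3·3
1 = −3·13 + 4·10
1 = 4·49 − 15·13
1 = −15·209 + 64·49
1 = 64·885 − 271·209
1 = −271·2864 + 877·885
So 885·877 ≡ 1 (mod 2864).

877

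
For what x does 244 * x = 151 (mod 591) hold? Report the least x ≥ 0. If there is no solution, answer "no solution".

502

First find gcd(244, 591):
591 = 2·244 + 103
244 = 2·103 + 38
103 = 2·38 + 27
38 = 1·27 + 11
27 = 2·11 + 5
11 = 2·5 + 1
5 = 5·1 + 0
gcd = 1, so a unique solution mod 591 exists.
Back-substitute for the Bézout coefficients:
1 = 11 − 2·5
1 = −2·27 + 5·11
1 = 5·38 − 7·27
1 = −7·103 + 19·38
1 = 19·244 − 45·103
1 = −45·591 + 109·244
So 244·(109) ≡ 1 (mod 591), giving 244⁻¹ ≡ 109.
x ≡ 244⁻¹·151 ≡ 109·151 ≡ 502 (mod 591).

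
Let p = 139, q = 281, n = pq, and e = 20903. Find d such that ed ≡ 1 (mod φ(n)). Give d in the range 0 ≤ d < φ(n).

φ(n) = (p−1)(q−1) = 138·280 = 38640.
Need d with 20903·d ≡ 1 (mod 38640). Apply the extended Euclidean algorithm:
38640 = 1*20903 + 17737
20903 = 1*17737 + 3166
17737 = 5*3166 + 1907
3166 = 1*1907 + 1259
1907 = 1*1259 + 648
1259 = 1*648 + 611
648 = 1*611 + 37
611 = 16*37 + 19
37 = 1*19 + 18
19 = 1*18 + 1
18 = 18*1 + 0
Back-substitute:
1 = 19 − 18
1 = −37 + 2·19
1 = 2·611 − 33·37
1 = −33·648 + 35·611
1 = 35·1259 − 68·648
1 = −68·1907 + 103·1259
1 = 103·3166 − 171·1907
1 = −171·17737 + 958·3166
1 = 958·20903 − 1129·17737
1 = −1129·38640 + 2087·20903
So 20903·2087 ≡ 1 (mod 38640), hence d = 2087.

2087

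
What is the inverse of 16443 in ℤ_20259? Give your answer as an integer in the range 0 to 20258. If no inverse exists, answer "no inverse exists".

no inverse exists

Euclidean algorithm on 20259, 16443:
20259 = 1*16443 + 3816
16443 = 4*3816 + 1179
3816 = 3*1179 + 279
1179 = 4*279 + 63
279 = 4*63 + 27
63 = 2*27 + 9
27 = 3*9 + 0
The gcd is 9, not 1, hence no inverse exists.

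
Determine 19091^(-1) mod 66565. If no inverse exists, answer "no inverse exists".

gcd(66565, 19091) by repeated division:
66565 = 3*19091 + 9292
19091 = 2*9292 + 507
9292 = 18*507 + 166
507 = 3*166 + 9
166 = 18*9 + 4
9 = 2*4 + 1
4 = 4*1 + 0
The gcd is 1. Working backward:
1 = 9 − 2·4
1 = −2·166 + 37·9
1 = 37·507 − 113·166
1 = −113·9292 + 2071·507
1 = 2071·19091 − 4255·9292
1 = −4255·66565 + 14836·19091
So 19091·14836 ≡ 1 (mod 66565).

14836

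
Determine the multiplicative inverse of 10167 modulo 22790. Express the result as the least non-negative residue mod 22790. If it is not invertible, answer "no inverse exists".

Apply the Euclidean algorithm to 22790 and 10167:
22790 = 2×10167 + 2456
10167 = 4×2456 + 343
2456 = 7×343 + 55
343 = 6×55 + 13
55 = 4×13 + 3
13 = 4×3 + 1
3 = 3×1 + 0
The gcd is 1. Working backward:
1 = 13 − 4·3
1 = −4·55 + 17·13
1 = 17·343 − 106·55
1 = −106·2456 + 759·343
1 = 759·10167 − 3142·2456
1 = −3142·22790 + 7043·10167
So 10167·7043 ≡ 1 (mod 22790).

7043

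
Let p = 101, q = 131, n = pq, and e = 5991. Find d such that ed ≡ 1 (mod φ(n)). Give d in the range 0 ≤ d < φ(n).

φ(n) = (p−1)(q−1) = 100·130 = 13000.
Need d with 5991·d ≡ 1 (mod 13000). Apply the extended Euclidean algorithm:
13000 = 2×5991 + 1018
5991 = 5×1018 + 901
1018 = 1×901 + 117
901 = 7×117 + 82
117 = 1×82 + 35
82 = 2×35 + 12
35 = 2×12 + 11
12 = 1×11 + 1
11 = 11×1 + 0
Back-substitute:
1 = 12 − 11
1 = −35 + 3·12
1 = 3·82 − 7·35
1 = −7·117 + 10·82
1 = 10·901 − 77·117
1 = −77·1018 + 87·901
1 = 87·5991 − 512·1018
1 = −512·13000 + 1111·5991
So 5991·1111 ≡ 1 (mod 13000), hence d = 1111.

1111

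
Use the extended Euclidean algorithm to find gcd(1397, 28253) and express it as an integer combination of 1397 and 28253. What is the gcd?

1

Repeated division:
28253 = 20·1397 + 313
1397 = 4·313 + 145
313 = 2·145 + 23
145 = 6·23 + 7
23 = 3·7 + 2
7 = 3·2 + 1
2 = 2·1 + 0
gcd(1397, 28253) = 1.
Working backward:
1 = 7 − 3·2
1 = −3·23 + 10·7
1 = 10·145 − 63·23
1 = −63·313 + 136·145
1 = 136·1397 − 607·313
1 = −607·28253 + 12276·1397
So 1 = (-607)·28253 + (12276)·1397.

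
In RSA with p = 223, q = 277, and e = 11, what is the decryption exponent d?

φ(n) = (p−1)(q−1) = 222·276 = 61272.
Need d with 11·d ≡ 1 (mod 61272). Apply the extended Euclidean algorithm:
61272 = 5570*11 + 2
11 = 5*2 + 1
2 = 2*1 + 0
Back-substitute:
1 = 11 − 5·2
1 = −5·61272 + 27851·11
So 11·27851 ≡ 1 (mod 61272), hence d = 27851.

27851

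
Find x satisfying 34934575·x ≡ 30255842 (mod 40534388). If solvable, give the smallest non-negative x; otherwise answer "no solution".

First find gcd(34934575, 40534388):
40534388 = 1*34934575 + 5599813
34934575 = 6*5599813 + 1335697
5599813 = 4*1335697 + 257025
1335697 = 5*257025 + 50572
257025 = 5*50572 + 4165
50572 = 12*4165 + 592
4165 = 7*592 + 21
592 = 28*21 + 4
21 = 5*4 + 1
4 = 4*1 + 0
gcd = 1, so a unique solution mod 40534388 exists.
Back-substitute for the Bézout coefficients:
1 = 21 − 5·4
1 = −5·592 + 141·21
1 = 141·4165 − 992·592
1 = −992·50572 + 12045·4165
1 = 12045·257025 − 61217·50572
1 = −61217·1335697 + 318130·257025
1 = 318130·5599813 − 1333737·1335697
1 = −1333737·34934575 + 8320552·5599813
1 = 8320552·40534388 − 9654289·34934575
So 34934575·(-9654289) ≡ 1 (mod 40534388), giving 34934575⁻¹ ≡ 30880099.
x ≡ 34934575⁻¹·30255842 ≡ 30880099·30255842 ≡ 20992934 (mod 40534388).

20992934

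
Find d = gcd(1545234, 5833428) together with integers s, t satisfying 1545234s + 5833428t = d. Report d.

Apply Euclid's algorithm to 5833428 and 1545234:
5833428 = 3*1545234 + 1197726
1545234 = 1*1197726 + 347508
1197726 = 3*347508 + 155202
347508 = 2*155202 + 37104
155202 = 4*37104 + 6786
37104 = 5*6786 + 3174
6786 = 2*3174 + 438
3174 = 7*438 + 108
438 = 4*108 + 6
108 = 18*6 + 0
gcd(1545234, 5833428) = 6.
Back-substituting:
6 = 438 − 4·108
6 = −4·3174 + 29·438
6 = 29·6786 − 62·3174
6 = −62·37104 + 339·6786
6 = 339·155202 − 1418·37104
6 = −1418·347508 + 3175·155202
6 = 3175·1197726 − 10943·347508
6 = −10943·1545234 + 14118·1197726
6 = 14118·5833428 − 53297·1545234
So 6 = (14118)·5833428 + (-53297)·1545234.

6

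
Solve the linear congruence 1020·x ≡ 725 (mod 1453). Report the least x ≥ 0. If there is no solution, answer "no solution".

250

First find gcd(1020, 1453):
1453 = 1·1020 + 433
1020 = 2·433 + 154
433 = 2·154 + 125
154 = 1·125 + 29
125 = 4·29 + 9
29 = 3·9 + 2
9 = 4·2 + 1
2 = 2·1 + 0
gcd = 1, so a unique solution mod 1453 exists.
Back-substitute for the Bézout coefficients:
1 = 9 − 4·2
1 = −4·29 + 13·9
1 = 13·125 − 56·29
1 = −56·154 + 69·125
1 = 69·433 − 194·154
1 = −194·1020 + 457·433
1 = 457·1453 − 651·1020
So 1020·(-651) ≡ 1 (mod 1453), giving 1020⁻¹ ≡ 802.
x ≡ 1020⁻¹·725 ≡ 802·725 ≡ 250 (mod 1453).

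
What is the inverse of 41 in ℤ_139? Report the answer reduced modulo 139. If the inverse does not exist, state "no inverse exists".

Run Euclid on (139, 41):
139 = 3×41 + 16
41 = 2×16 + 9
16 = 1×9 + 7
9 = 1×7 + 2
7 = 3×2 + 1
2 = 2×1 + 0
The gcd is 1. Working backward:
1 = 7 − 3·2
1 = −3·9 + 4·7
1 = 4·16 − 7·9
1 = −7·41 + 18·16
1 = 18·139 − 61·41
So 41·(-61) ≡ 1 (mod 139), and -61 ≡ 78 (mod 139).

78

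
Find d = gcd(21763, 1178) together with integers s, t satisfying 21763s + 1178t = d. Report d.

Repeated division:
21763 = 18*1178 + 559
1178 = 2*559 + 60
559 = 9*60 + 19
60 = 3*19 + 3
19 = 6*3 + 1
3 = 3*1 + 0
gcd(21763, 1178) = 1.
Working backward:
1 = 19 − 6·3
1 = −6·60 + 19·19
1 = 19·559 − 177·60
1 = −177·1178 + 373·559
1 = 373·21763 − 6891·1178
So 1 = (373)·21763 + (-6891)·1178.

1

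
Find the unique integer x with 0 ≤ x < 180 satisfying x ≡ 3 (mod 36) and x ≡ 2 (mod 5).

Write x = 3 + 36·k. Then 36·k ≡ 2 − 3 ≡ 4 (mod 5).
Need 36⁻¹ mod 5. Extended Euclid on (5, 1):
5 = 5·1 + 0
36⁻¹ ≡ 1 (mod 5), so k ≡ 1·4 ≡ 4 (mod 5).
x = 3 + 36·4 = 147.

147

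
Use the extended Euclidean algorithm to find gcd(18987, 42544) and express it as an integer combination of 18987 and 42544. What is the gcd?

Repeated division:
42544 = 2*18987 + 4570
18987 = 4*4570 + 707
4570 = 6*707 + 328
707 = 2*328 + 51
328 = 6*51 + 22
51 = 2*22 + 7
22 = 3*7 + 1
7 = 7*1 + 0
gcd(18987, 42544) = 1.
Back-substituting:
1 = 22 − 3·7
1 = −3·51 + 7·22
1 = 7·328 − 45·51
1 = −45·707 + 97·328
1 = 97·4570 − 627·707
1 = −627·18987 + 2605·4570
1 = 2605·42544 − 5837·18987
So 1 = (2605)·42544 + (-5837)·18987.

1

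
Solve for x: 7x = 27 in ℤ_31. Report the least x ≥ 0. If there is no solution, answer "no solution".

26

First find gcd(7, 31):
31 = 4×7 + 3
7 = 2×3 + 1
3 = 3×1 + 0
gcd = 1, so a unique solution mod 31 exists.
Back-substitute for the Bézout coefficients:
1 = 7 − 2·3
1 = −2·31 + 9·7
So 7·(9) ≡ 1 (mod 31), giving 7⁻¹ ≡ 9.
x ≡ 7⁻¹·27 ≡ 9·27 ≡ 26 (mod 31).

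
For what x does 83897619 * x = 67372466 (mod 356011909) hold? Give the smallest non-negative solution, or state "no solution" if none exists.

First find gcd(83897619, 356011909):
356011909 = 4·83897619 + 20421433
83897619 = 4·20421433 + 2211887
20421433 = 9·2211887 + 514450
2211887 = 4·514450 + 154087
514450 = 3·154087 + 52189
154087 = 2·52189 + 49709
52189 = 1·49709 + 2480
49709 = 20·2480 + 109
2480 = 22·109 + 82
109 = 1·82 + 27
82 = 3·27 + 1
27 = 27·1 + 0
gcd = 1, so a unique solution mod 356011909 exists.
Back-substitute for the Bézout coefficients:
1 = 82 − 3·27
1 = −3·109 + 4·82
1 = 4·2480 − 91·109
1 = −91·49709 + 1824·2480
1 = 1824·52189 − 1915·49709
1 = −1915·154087 + 5654·52189
1 = 5654·514450 − 18877·154087
1 = −18877·2211887 + 81162·514450
1 = 81162·20421433 − 749335·2211887
1 = −749335·83897619 + 3078502·20421433
1 = 3078502·356011909 − 13063343·83897619
So 83897619·(-13063343) ≡ 1 (mod 356011909), giving 83897619⁻¹ ≡ 342948566.
x ≡ 83897619⁻¹·67372466 ≡ 342948566·67372466 ≡ 224553786 (mod 356011909).

224553786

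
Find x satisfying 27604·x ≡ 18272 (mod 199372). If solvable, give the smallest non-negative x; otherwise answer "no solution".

45409

First find gcd(27604, 199372):
199372 = 7*27604 + 6144
27604 = 4*6144 + 3028
6144 = 2*3028 + 88
3028 = 34*88 + 36
88 = 2*36 + 16
36 = 2*16 + 4
16 = 4*4 + 0
gcd = 4 and 4 | 18272, so solutions exist. Divide through by 4: 6901x ≡ 4568 (mod 49843).
Now find 6901⁻¹ mod 49843:
49843 = 7×6901 + 1536
6901 = 4×1536 + 757
1536 = 2×757 + 22
757 = 34×22 + 9
22 = 2×9 + 4
9 = 2×4 + 1
4 = 4×1 + 0
Back-substitute:
1 = 9 − 2·4
1 = −2·22 + 5·9
1 = 5·757 − 172·22
1 = −172·1536 + 349·757
1 = 349·6901 − 1568·1536
1 = −1568·49843 + 11325·6901
So 6901⁻¹ ≡ 11325 (mod 49843).
Then x ≡ 11325·4568 ≡ 45409 (mod 49843); the smallest non-negative solution is x = 45409.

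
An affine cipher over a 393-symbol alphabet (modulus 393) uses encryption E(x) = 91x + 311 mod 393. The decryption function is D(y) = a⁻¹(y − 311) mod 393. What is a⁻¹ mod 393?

298

gcd(393, 91) by repeated division:
393 = 4·91 + 29
91 = 3·29 + 4
29 = 7·4 + 1
4 = 4·1 + 0
The gcd is 1. Working backward:
1 = 29 − 7·4
1 = −7·91 + 22·29
1 = 22·393 − 95·91
Thus 91·(-95) ≡ 1 (mod 393); reducing, -95 mod 393 = 298.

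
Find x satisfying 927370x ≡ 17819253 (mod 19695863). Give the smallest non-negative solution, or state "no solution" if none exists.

14963094

First find gcd(927370, 19695863):
19695863 = 21×927370 + 221093
927370 = 4×221093 + 42998
221093 = 5×42998 + 6103
42998 = 7×6103 + 277
6103 = 22×277 + 9
277 = 30×9 + 7
9 = 1×7 + 2
7 = 3×2 + 1
2 = 2×1 + 0
gcd = 1, so a unique solution mod 19695863 exists.
Back-substitute for the Bézout coefficients:
1 = 7 − 3·2
1 = −3·9 + 4·7
1 = 4·277 − 123·9
1 = −123·6103 + 2710·277
1 = 2710·42998 − 19093·6103
1 = −19093·221093 + 98175·42998
1 = 98175·927370 − 411793·221093
1 = −411793·19695863 + 8745828·927370
So 927370·(8745828) ≡ 1 (mod 19695863), giving 927370⁻¹ ≡ 8745828.
x ≡ 927370⁻¹·17819253 ≡ 8745828·17819253 ≡ 14963094 (mod 19695863).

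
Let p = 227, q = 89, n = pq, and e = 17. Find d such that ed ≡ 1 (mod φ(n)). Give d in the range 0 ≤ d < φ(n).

φ(n) = (p−1)(q−1) = 226·88 = 19888.
Need d with 17·d ≡ 1 (mod 19888). Apply the extended Euclidean algorithm:
19888 = 1169×17 + 15
17 = 1×15 + 2
15 = 7×2 + 1
2 = 2×1 + 0
Back-substitute:
1 = 15 − 7·2
1 = −7·17 + 8·15
1 = 8·19888 − 9359·17
So 17·(-9359) ≡ 1 (mod 19888), hence d ≡ -9359 ≡ 10529 (mod 19888).

10529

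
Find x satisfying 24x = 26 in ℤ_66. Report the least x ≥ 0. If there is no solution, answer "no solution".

no solution

gcd(24, 66):
66 = 2*24 + 18
24 = 1*18 + 6
18 = 3*6 + 0
gcd = 6, but 6 ∤ 26, so the congruence has no solution.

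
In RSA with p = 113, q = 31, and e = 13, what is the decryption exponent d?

517

φ(n) = (p−1)(q−1) = 112·30 = 3360.
Need d with 13·d ≡ 1 (mod 3360). Apply the extended Euclidean algorithm:
3360 = 258·13 + 6
13 = 2·6 + 1
6 = 6·1 + 0
Back-substitute:
1 = 13 − 2·6
1 = −2·3360 + 517·13
So 13·517 ≡ 1 (mod 3360), hence d = 517.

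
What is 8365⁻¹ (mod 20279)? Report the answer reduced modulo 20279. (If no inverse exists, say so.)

Euclidean algorithm on 20279, 8365:
20279 = 2×8365 + 3549
8365 = 2×3549 + 1267
3549 = 2×1267 + 1015
1267 = 1×1015 + 252
1015 = 4×252 + 7
252 = 36×7 + 0
gcd(8365, 20279) = 7 ≠ 1, so 8365 has no multiplicative inverse modulo 20279.

no inverse exists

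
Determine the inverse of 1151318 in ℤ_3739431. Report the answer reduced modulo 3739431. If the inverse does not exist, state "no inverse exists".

Apply the Euclidean algorithm to 3739431 and 1151318:
3739431 = 3·1151318 + 285477
1151318 = 4·285477 + 9410
285477 = 30·9410 + 3177
9410 = 2·3177 + 3056
3177 = 1·3056 + 121
3056 = 25·121 + 31
121 = 3·31 + 28
31 = 1·28 + 3
28 = 9·3 + 1
3 = 3·1 + 0
gcd = 1, so the inverse exists. Back-substitute:
1 = 28 − 9·3
1 = −9·31 + 10·28
1 = 10·121 − 39·31
1 = −39·3056 + 985·121
1 = 985·3177 − 1024·3056
1 = −1024·9410 + 3033·3177
1 = 3033·285477 − 92014·9410
1 = −92014·1151318 + 371089·285477
1 = 371089·3739431 − 1205281·1151318
Thus 1151318·(-1205281) ≡ 1 (mod 3739431); reducing, -1205281 mod 3739431 = 2534150.

2534150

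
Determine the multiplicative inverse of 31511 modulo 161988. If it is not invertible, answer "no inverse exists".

Run Euclid on (161988, 31511):
161988 = 5*31511 + 4433
31511 = 7*4433 + 480
4433 = 9*480 + 113
480 = 4*113 + 28
113 = 4*28 + 1
28 = 28*1 + 0
The gcd is 1. Working backward:
1 = 113 − 4·28
1 = −4·480 + 17·113
1 = 17·4433 − 157·480
1 = −157·31511 + 1116·4433
1 = 1116·161988 − 5737·31511
Hence 31511⁻¹ ≡ -5737 ≡ 156251 (mod 161988).

156251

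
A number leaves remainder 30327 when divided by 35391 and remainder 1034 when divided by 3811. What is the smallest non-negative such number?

Write x = 30327 + 35391·k. Then 35391·k ≡ 1034 − 30327 ≡ 1195 (mod 3811).
Need 35391⁻¹ mod 3811. Extended Euclid on (3811, 1092):
3811 = 3*1092 + 535
1092 = 2*535 + 22
535 = 24*22 + 7
22 = 3*7 + 1
7 = 7*1 + 0
Back-substitute:
1 = 22 − 3·7
1 = −3·535 + 73·22
1 = 73·1092 − 149·535
1 = −149·3811 + 520·1092
35391⁻¹ ≡ 520 (mod 3811), so k ≡ 520·1195 ≡ 207 (mod 3811).
x = 30327 + 35391·207 = 7356264.

7356264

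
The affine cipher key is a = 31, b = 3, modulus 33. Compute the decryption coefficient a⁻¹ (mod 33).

16

Extended Euclidean algorithm:
33 = 1·31 + 2
31 = 15·2 + 1
2 = 2·1 + 0
The gcd is 1. Working backward:
1 = 31 − 15·2
1 = −15·33 + 16·31
So 31·16 ≡ 1 (mod 33).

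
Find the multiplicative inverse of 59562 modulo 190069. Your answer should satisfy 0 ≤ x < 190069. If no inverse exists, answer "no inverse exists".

21039

gcd(190069, 59562) by repeated division:
190069 = 3·59562 + 11383
59562 = 5·11383 + 2647
11383 = 4·2647 + 795
2647 = 3·795 + 262
795 = 3·262 + 9
262 = 29·9 + 1
9 = 9·1 + 0
Since gcd(59562, 190069) = 1, back-substitute to write 1 as a combination:
1 = 262 − 29·9
1 = −29·795 + 88·262
1 = 88·2647 − 293·795
1 = −293·11383 + 1260·2647
1 = 1260·59562 − 6593·11383
1 = −6593·190069 + 21039·59562
So 59562·21039 ≡ 1 (mod 190069).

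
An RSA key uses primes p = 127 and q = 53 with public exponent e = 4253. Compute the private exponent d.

φ(n) = (p−1)(q−1) = 126·52 = 6552.
Need d with 4253·d ≡ 1 (mod 6552). Apply the extended Euclidean algorithm:
6552 = 1×4253 + 2299
4253 = 1×2299 + 1954
2299 = 1×1954 + 345
1954 = 5×345 + 229
345 = 1×229 + 116
229 = 1×116 + 113
116 = 1×113 + 3
113 = 37×3 + 2
3 = 1×2 + 1
2 = 2×1 + 0
Back-substitute:
1 = 3 − 2
1 = −113 + 38·3
1 = 38·116 − 39·113
1 = −39·229 + 77·116
1 = 77·345 − 116·229
1 = −116·1954 + 657·345
1 = 657·2299 − 773·1954
1 = −773·4253 + 1430·2299
1 = 1430·6552 − 2203·4253
So 4253·(-2203) ≡ 1 (mod 6552), hence d ≡ -2203 ≡ 4349 (mod 6552).

4349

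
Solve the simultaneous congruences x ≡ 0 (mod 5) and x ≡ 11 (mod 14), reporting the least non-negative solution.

Write x = 0 + 5·k. Then 5·k ≡ 11 − 0 ≡ 11 (mod 14).
Need 5⁻¹ mod 14. Extended Euclid on (14, 5):
14 = 2·5 + 4
5 = 1·4 + 1
4 = 4·1 + 0
Back-substitute:
1 = 5 − 4
1 = −14 + 3·5
5⁻¹ ≡ 3 (mod 14), so k ≡ 3·11 ≡ 5 (mod 14).
x = 0 + 5·5 = 25.

25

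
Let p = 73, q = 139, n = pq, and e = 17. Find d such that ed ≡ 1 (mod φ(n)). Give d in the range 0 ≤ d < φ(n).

1169

φ(n) = (p−1)(q−1) = 72·138 = 9936.
Need d with 17·d ≡ 1 (mod 9936). Apply the extended Euclidean algorithm:
9936 = 584·17 + 8
17 = 2·8 + 1
8 = 8·1 + 0
Back-substitute:
1 = 17 − 2·8
1 = −2·9936 + 1169·17
So 17·1169 ≡ 1 (mod 9936), hence d = 1169.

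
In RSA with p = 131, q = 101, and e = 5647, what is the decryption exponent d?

983

φ(n) = (p−1)(q−1) = 130·100 = 13000.
Need d with 5647·d ≡ 1 (mod 13000). Apply the extended Euclidean algorithm:
13000 = 2×5647 + 1706
5647 = 3×1706 + 529
1706 = 3×529 + 119
529 = 4×119 + 53
119 = 2×53 + 13
53 = 4×13 + 1
13 = 13×1 + 0
Back-substitute:
1 = 53 − 4·13
1 = −4·119 + 9·53
1 = 9·529 − 40·119
1 = −40·1706 + 129·529
1 = 129·5647 − 427·1706
1 = −427·13000 + 983·5647
So 5647·983 ≡ 1 (mod 13000), hence d = 983.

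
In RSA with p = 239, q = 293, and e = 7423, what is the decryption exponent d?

φ(n) = (p−1)(q−1) = 238·292 = 69496.
Need d with 7423·d ≡ 1 (mod 69496). Apply the extended Euclidean algorithm:
69496 = 9·7423 + 2689
7423 = 2·2689 + 2045
2689 = 1·2045 + 644
2045 = 3·644 + 113
644 = 5·113 + 79
113 = 1·79 + 34
79 = 2·34 + 11
34 = 3·11 + 1
11 = 11·1 + 0
Back-substitute:
1 = 34 − 3·11
1 = −3·79 + 7·34
1 = 7·113 − 10·79
1 = −10·644 + 57·113
1 = 57·2045 − 181·644
1 = −181·2689 + 238·2045
1 = 238·7423 − 657·2689
1 = −657·69496 + 6151·7423
So 7423·6151 ≡ 1 (mod 69496), hence d = 6151.

6151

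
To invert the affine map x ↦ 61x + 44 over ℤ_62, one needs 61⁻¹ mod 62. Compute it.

Run Euclid on (62, 61):
62 = 1*61 + 1
61 = 61*1 + 0
gcd = 1, so the inverse exists. Back-substitute:
1 = 62 − 61
Hence 61⁻¹ ≡ -1 ≡ 61 (mod 62).

61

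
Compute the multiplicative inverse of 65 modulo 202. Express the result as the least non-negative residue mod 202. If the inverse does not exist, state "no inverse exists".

115

gcd(202, 65) by repeated division:
202 = 3*65 + 7
65 = 9*7 + 2
7 = 3*2 + 1
2 = 2*1 + 0
gcd = 1, so the inverse exists. Back-substitute:
1 = 7 − 3·2
1 = −3·65 + 28·7
1 = 28·202 − 87·65
Thus 65·(-87) ≡ 1 (mod 202); reducing, -87 mod 202 = 115.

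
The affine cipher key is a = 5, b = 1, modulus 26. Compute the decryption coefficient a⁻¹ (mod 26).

Run Euclid on (26, 5):
26 = 5·5 + 1
5 = 5·1 + 0
The gcd is 1. Working backward:
1 = 26 − 5·5
Thus 5·(-5) ≡ 1 (mod 26); reducing, -5 mod 26 = 21.

21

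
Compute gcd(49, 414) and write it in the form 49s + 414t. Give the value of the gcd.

1

Repeated division:
414 = 8*49 + 22
49 = 2*22 + 5
22 = 4*5 + 2
5 = 2*2 + 1
2 = 2*1 + 0
gcd(49, 414) = 1.
Back-substituting:
1 = 5 − 2·2
1 = −2·22 + 9·5
1 = 9·49 − 20·22
1 = −20·414 + 169·49
So 1 = (-20)·414 + (169)·49.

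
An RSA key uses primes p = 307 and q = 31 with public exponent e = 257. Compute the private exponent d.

893

φ(n) = (p−1)(q−1) = 306·30 = 9180.
Need d with 257·d ≡ 1 (mod 9180). Apply the extended Euclidean algorithm:
9180 = 35*257 + 185
257 = 1*185 + 72
185 = 2*72 + 41
72 = 1*41 + 31
41 = 1*31 + 10
31 = 3*10 + 1
10 = 10*1 + 0
Back-substitute:
1 = 31 − 3·10
1 = −3·41 + 4·31
1 = 4·72 − 7·41
1 = −7·185 + 18·72
1 = 18·257 − 25·185
1 = −25·9180 + 893·257
So 257·893 ≡ 1 (mod 9180), hence d = 893.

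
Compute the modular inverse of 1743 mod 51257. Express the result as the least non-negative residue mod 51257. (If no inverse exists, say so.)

34436

gcd(51257, 1743) by repeated division:
51257 = 29×1743 + 710
1743 = 2×710 + 323
710 = 2×323 + 64
323 = 5×64 + 3
64 = 21×3 + 1
3 = 3×1 + 0
The gcd is 1. Working backward:
1 = 64 − 21·3
1 = −21·323 + 106·64
1 = 106·710 − 233·323
1 = −233·1743 + 572·710
1 = 572·51257 − 16821·1743
So 1743·(-16821) ≡ 1 (mod 51257), and -16821 ≡ 34436 (mod 51257).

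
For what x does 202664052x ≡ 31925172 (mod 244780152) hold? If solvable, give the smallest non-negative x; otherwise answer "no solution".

554967

First find gcd(202664052, 244780152):
244780152 = 1*202664052 + 42116100
202664052 = 4*42116100 + 34199652
42116100 = 1*34199652 + 7916448
34199652 = 4*7916448 + 2533860
7916448 = 3*2533860 + 314868
2533860 = 8*314868 + 14916
314868 = 21*14916 + 1632
14916 = 9*1632 + 228
1632 = 7*228 + 36
228 = 6*36 + 12
36 = 3*12 + 0
gcd = 12 and 12 | 31925172, so solutions exist. Divide through by 12: 16888671x ≡ 2660431 (mod 20398346).
Now find 16888671⁻¹ mod 20398346:
20398346 = 1·16888671 + 3509675
16888671 = 4·3509675 + 2849971
3509675 = 1·2849971 + 659704
2849971 = 4·659704 + 211155
659704 = 3·211155 + 26239
211155 = 8·26239 + 1243
26239 = 21·1243 + 136
1243 = 9·136 + 19
136 = 7·19 + 3
19 = 6·3 + 1
3 = 3·1 + 0
Back-substitute:
1 = 19 − 6·3
1 = −6·136 + 43·19
1 = 43·1243 − 393·136
1 = −393·26239 + 8296·1243
1 = 8296·211155 − 66761·26239
1 = −66761·659704 + 208579·211155
1 = 208579·2849971 − 901077·659704
1 = −901077·3509675 + 1109656·2849971
1 = 1109656·16888671 − 5339701·3509675
1 = −5339701·20398346 + 6449357·16888671
So 16888671⁻¹ ≡ 6449357 (mod 20398346).
Then x ≡ 6449357·2660431 ≡ 554967 (mod 20398346); the smallest non-negative solution is x = 554967.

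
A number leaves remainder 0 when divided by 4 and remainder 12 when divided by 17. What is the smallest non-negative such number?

12

Write x = 0 + 4·k. Then 4·k ≡ 12 − 0 ≡ 12 (mod 17).
Need 4⁻¹ mod 17. Extended Euclid on (17, 4):
17 = 4×4 + 1
4 = 4×1 + 0
Back-substitute:
1 = 17 − 4·4
4⁻¹ ≡ 13 (mod 17), so k ≡ 13·12 ≡ 3 (mod 17).
x = 0 + 4·3 = 12.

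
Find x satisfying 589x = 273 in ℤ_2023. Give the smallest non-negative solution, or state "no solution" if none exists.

1680

First find gcd(589, 2023):
2023 = 3×589 + 256
589 = 2×256 + 77
256 = 3×77 + 25
77 = 3×25 + 2
25 = 12×2 + 1
2 = 2×1 + 0
gcd = 1, so a unique solution mod 2023 exists.
Back-substitute for the Bézout coefficients:
1 = 25 − 12·2
1 = −12·77 + 37·25
1 = 37·256 − 123·77
1 = −123·589 + 283·256
1 = 283·2023 − 972·589
So 589·(-972) ≡ 1 (mod 2023), giving 589⁻¹ ≡ 1051.
x ≡ 589⁻¹·273 ≡ 1051·273 ≡ 1680 (mod 2023).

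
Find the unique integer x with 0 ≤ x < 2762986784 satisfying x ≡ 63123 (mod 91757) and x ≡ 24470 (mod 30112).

876434230

Write x = 63123 + 91757·k. Then 91757·k ≡ 24470 − 63123 ≡ 21571 (mod 30112).
Need 91757⁻¹ mod 30112. Extended Euclid on (30112, 1421):
30112 = 21×1421 + 271
1421 = 5×271 + 66
271 = 4×66 + 7
66 = 9×7 + 3
7 = 2×3 + 1
3 = 3×1 + 0
Back-substitute:
1 = 7 − 2·3
1 = −2·66 + 19·7
1 = 19·271 − 78·66
1 = −78·1421 + 409·271
1 = 409·30112 − 8667·1421
91757⁻¹ ≡ 21445 (mod 30112), so k ≡ 21445·21571 ≡ 9551 (mod 30112).
x = 63123 + 91757·9551 = 876434230.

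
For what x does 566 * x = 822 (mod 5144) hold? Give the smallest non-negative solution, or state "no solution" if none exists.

1601

First find gcd(566, 5144):
5144 = 9*566 + 50
566 = 11*50 + 16
50 = 3*16 + 2
16 = 8*2 + 0
gcd = 2 and 2 | 822, so solutions exist. Divide through by 2: 283x ≡ 411 (mod 2572).
Now find 283⁻¹ mod 2572:
2572 = 9·283 + 25
283 = 11·25 + 8
25 = 3·8 + 1
8 = 8·1 + 0
Back-substitute:
1 = 25 − 3·8
1 = −3·283 + 34·25
1 = 34·2572 − 309·283
So 283·(-309) ≡ 1 (mod 2572), i.e. 283⁻¹ ≡ 2263.
Then x ≡ 2263·411 ≡ 1601 (mod 2572); the smallest non-negative solution is x = 1601.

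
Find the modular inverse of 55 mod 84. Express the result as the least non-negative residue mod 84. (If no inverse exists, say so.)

55

Apply the Euclidean algorithm to 84 and 55:
84 = 1*55 + 29
55 = 1*29 + 26
29 = 1*26 + 3
26 = 8*3 + 2
3 = 1*2 + 1
2 = 2*1 + 0
gcd = 1, so the inverse exists. Back-substitute:
1 = 3 − 2
1 = −26 + 9·3
1 = 9·29 − 10·26
1 = −10·55 + 19·29
1 = 19·84 − 29·55
Thus 55·(-29) ≡ 1 (mod 84); reducing, -29 mod 84 = 55.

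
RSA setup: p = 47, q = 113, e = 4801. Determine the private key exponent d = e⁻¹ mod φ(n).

φ(n) = (p−1)(q−1) = 46·112 = 5152.
Need d with 4801·d ≡ 1 (mod 5152). Apply the extended Euclidean algorithm:
5152 = 1×4801 + 351
4801 = 13×351 + 238
351 = 1×238 + 113
238 = 2×113 + 12
113 = 9×12 + 5
12 = 2×5 + 2
5 = 2×2 + 1
2 = 2×1 + 0
Back-substitute:
1 = 5 − 2·2
1 = −2·12 + 5·5
1 = 5·113 − 47·12
1 = −47·238 + 99·113
1 = 99·351 − 146·238
1 = −146·4801 + 1997·351
1 = 1997·5152 − 2143·4801
So 4801·(-2143) ≡ 1 (mod 5152), hence d ≡ -2143 ≡ 3009 (mod 5152).

3009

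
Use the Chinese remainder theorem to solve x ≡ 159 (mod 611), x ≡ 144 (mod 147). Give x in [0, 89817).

66147

Write x = 159 + 611·k. Then 611·k ≡ 144 − 159 ≡ 132 (mod 147).
Need 611⁻¹ mod 147. Extended Euclid on (147, 23):
147 = 6·23 + 9
23 = 2·9 + 5
9 = 1·5 + 4
5 = 1·4 + 1
4 = 4·1 + 0
Back-substitute:
1 = 5 − 4
1 = −9 + 2·5
1 = 2·23 − 5·9
1 = −5·147 + 32·23
611⁻¹ ≡ 32 (mod 147), so k ≡ 32·132 ≡ 108 (mod 147).
x = 159 + 611·108 = 66147.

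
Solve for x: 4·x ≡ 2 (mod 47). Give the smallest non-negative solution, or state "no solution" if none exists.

24

First find gcd(4, 47):
47 = 11·4 + 3
4 = 1·3 + 1
3 = 3·1 + 0
gcd = 1, so a unique solution mod 47 exists.
Back-substitute for the Bézout coefficients:
1 = 4 − 3
1 = −47 + 12·4
So 4·(12) ≡ 1 (mod 47), giving 4⁻¹ ≡ 12.
x ≡ 4⁻¹·2 ≡ 12·2 ≡ 24 (mod 47).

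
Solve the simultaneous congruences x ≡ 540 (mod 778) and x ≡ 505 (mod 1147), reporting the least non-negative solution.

Write x = 540 + 778·k. Then 778·k ≡ 505 − 540 ≡ 1112 (mod 1147).
Need 778⁻¹ mod 1147. Extended Euclid on (1147, 778):
1147 = 1·778 + 369
778 = 2·369 + 40
369 = 9·40 + 9
40 = 4·9 + 4
9 = 2·4 + 1
4 = 4·1 + 0
Back-substitute:
1 = 9 − 2·4
1 = −2·40 + 9·9
1 = 9·369 − 83·40
1 = −83·778 + 175·369
1 = 175·1147 − 258·778
778⁻¹ ≡ 889 (mod 1147), so k ≡ 889·1112 ≡ 1001 (mod 1147).
x = 540 + 778·1001 = 779318.

779318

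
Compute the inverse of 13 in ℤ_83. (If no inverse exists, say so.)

32

gcd(83, 13) by repeated division:
83 = 6×13 + 5
13 = 2×5 + 3
5 = 1×3 + 2
3 = 1×2 + 1
2 = 2×1 + 0
Since gcd(13, 83) = 1, back-substitute to write 1 as a combination:
1 = 3 − 2
1 = −5 + 2·3
1 = 2·13 − 5·5
1 = −5·83 + 32·13
So 13·32 ≡ 1 (mod 83).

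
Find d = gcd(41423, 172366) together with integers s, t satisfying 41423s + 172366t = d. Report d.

Euclidean algorithm:
172366 = 4·41423 + 6674
41423 = 6·6674 + 1379
6674 = 4·1379 + 1158
1379 = 1·1158 + 221
1158 = 5·221 + 53
221 = 4·53 + 9
53 = 5·9 + 8
9 = 1·8 + 1
8 = 8·1 + 0
gcd(41423, 172366) = 1.
Express as a combination:
1 = 9 − 8
1 = −53 + 6·9
1 = 6·221 − 25·53
1 = −25·1158 + 131·221
1 = 131·1379 − 156·1158
1 = −156·6674 + 755·1379
1 = 755·41423 − 4686·6674
1 = −4686·172366 + 19499·41423
So 1 = (-4686)·172366 + (19499)·41423.

1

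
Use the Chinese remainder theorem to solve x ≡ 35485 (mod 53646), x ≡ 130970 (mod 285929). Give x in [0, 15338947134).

Write x = 35485 + 53646·k. Then 53646·k ≡ 130970 − 35485 ≡ 95485 (mod 285929).
Need 53646⁻¹ mod 285929. Extended Euclid on (285929, 53646):
285929 = 5*53646 + 17699
53646 = 3*17699 + 549
17699 = 32*549 + 131
549 = 4*131 + 25
131 = 5*25 + 6
25 = 4*6 + 1
6 = 6*1 + 0
Back-substitute:
1 = 25 − 4·6
1 = −4·131 + 21·25
1 = 21·549 − 88·131
1 = −88·17699 + 2837·549
1 = 2837·53646 − 8599·17699
1 = −8599·285929 + 45832·53646
53646⁻¹ ≡ 45832 (mod 285929), so k ≡ 45832·95485 ≡ 125175 (mod 285929).
x = 35485 + 53646·125175 = 6715173535.

6715173535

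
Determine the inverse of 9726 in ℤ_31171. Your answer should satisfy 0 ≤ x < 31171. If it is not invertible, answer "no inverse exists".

23476

Apply the Euclidean algorithm to 31171 and 9726:
31171 = 3*9726 + 1993
9726 = 4*1993 + 1754
1993 = 1*1754 + 239
1754 = 7*239 + 81
239 = 2*81 + 77
81 = 1*77 + 4
77 = 19*4 + 1
4 = 4*1 + 0
Since gcd(9726, 31171) = 1, back-substitute to write 1 as a combination:
1 = 77 − 19·4
1 = −19·81 + 20·77
1 = 20·239 − 59·81
1 = −59·1754 + 433·239
1 = 433·1993 − 492·1754
1 = −492·9726 + 2401·1993
1 = 2401·31171 − 7695·9726
Hence 9726⁻¹ ≡ -7695 ≡ 23476 (mod 31171).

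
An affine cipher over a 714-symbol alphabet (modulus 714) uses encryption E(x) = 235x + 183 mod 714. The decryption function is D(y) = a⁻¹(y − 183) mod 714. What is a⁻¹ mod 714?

gcd(714, 235) by repeated division:
714 = 3·235 + 9
235 = 26·9 + 1
9 = 9·1 + 0
gcd = 1, so the inverse exists. Back-substitute:
1 = 235 − 26·9
1 = −26·714 + 79·235
So 235·79 ≡ 1 (mod 714).

79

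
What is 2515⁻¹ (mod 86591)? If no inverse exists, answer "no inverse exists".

3925

gcd(86591, 2515) by repeated division:
86591 = 34×2515 + 1081
2515 = 2×1081 + 353
1081 = 3×353 + 22
353 = 16×22 + 1
22 = 22×1 + 0
The gcd is 1. Working backward:
1 = 353 − 16·22
1 = −16·1081 + 49·353
1 = 49·2515 − 114·1081
1 = −114·86591 + 3925·2515
So 2515·3925 ≡ 1 (mod 86591).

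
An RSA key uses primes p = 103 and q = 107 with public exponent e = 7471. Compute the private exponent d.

1987

φ(n) = (p−1)(q−1) = 102·106 = 10812.
Need d with 7471·d ≡ 1 (mod 10812). Apply the extended Euclidean algorithm:
10812 = 1·7471 + 3341
7471 = 2·3341 + 789
3341 = 4·789 + 185
789 = 4·185 + 49
185 = 3·49 + 38
49 = 1·38 + 11
38 = 3·11 + 5
11 = 2·5 + 1
5 = 5·1 + 0
Back-substitute:
1 = 11 − 2·5
1 = −2·38 + 7·11
1 = 7·49 − 9·38
1 = −9·185 + 34·49
1 = 34·789 − 145·185
1 = −145·3341 + 614·789
1 = 614·7471 − 1373·3341
1 = −1373·10812 + 1987·7471
So 7471·1987 ≡ 1 (mod 10812), hence d = 1987.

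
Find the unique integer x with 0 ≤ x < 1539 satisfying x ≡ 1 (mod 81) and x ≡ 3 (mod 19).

649

Write x = 1 + 81·k. Then 81·k ≡ 3 − 1 ≡ 2 (mod 19).
Need 81⁻¹ mod 19. Extended Euclid on (19, 5):
19 = 3*5 + 4
5 = 1*4 + 1
4 = 4*1 + 0
Back-substitute:
1 = 5 − 4
1 = −19 + 4·5
81⁻¹ ≡ 4 (mod 19), so k ≡ 4·2 ≡ 8 (mod 19).
x = 1 + 81·8 = 649.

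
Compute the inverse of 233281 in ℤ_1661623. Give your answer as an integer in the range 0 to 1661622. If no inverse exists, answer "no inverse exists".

Run Euclid on (1661623, 233281):
1661623 = 7×233281 + 28656
233281 = 8×28656 + 4033
28656 = 7×4033 + 425
4033 = 9×425 + 208
425 = 2×208 + 9
208 = 23×9 + 1
9 = 9×1 + 0
gcd = 1, so the inverse exists. Back-substitute:
1 = 208 − 23·9
1 = −23·425 + 47·208
1 = 47·4033 − 446·425
1 = −446·28656 + 3169·4033
1 = 3169·233281 − 25798·28656
1 = −25798·1661623 + 183755·233281
So 233281·183755 ≡ 1 (mod 1661623).

183755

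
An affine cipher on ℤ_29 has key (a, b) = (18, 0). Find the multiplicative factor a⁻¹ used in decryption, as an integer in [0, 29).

21

Apply the Euclidean algorithm to 29 and 18:
29 = 1·18 + 11
18 = 1·11 + 7
11 = 1·7 + 4
7 = 1·4 + 3
4 = 1·3 + 1
3 = 3·1 + 0
The gcd is 1. Working backward:
1 = 4 − 3
1 = −7 + 2·4
1 = 2·11 − 3·7
1 = −3·18 + 5·11
1 = 5·29 − 8·18
Thus 18·(-8) ≡ 1 (mod 29); reducing, -8 mod 29 = 21.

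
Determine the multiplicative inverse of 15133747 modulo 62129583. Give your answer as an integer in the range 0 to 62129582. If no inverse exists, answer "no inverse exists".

Run Euclid on (62129583, 15133747):
62129583 = 4×15133747 + 1594595
15133747 = 9×1594595 + 782392
1594595 = 2×782392 + 29811
782392 = 26×29811 + 7306
29811 = 4×7306 + 587
7306 = 12×587 + 262
587 = 2×262 + 63
262 = 4×63 + 10
63 = 6×10 + 3
10 = 3×3 + 1
3 = 3×1 + 0
gcd = 1, so the inverse exists. Back-substitute:
1 = 10 − 3·3
1 = −3·63 + 19·10
1 = 19·262 − 79·63
1 = −79·587 + 177·262
1 = 177·7306 − 2203·587
1 = −2203·29811 + 8989·7306
1 = 8989·782392 − 235917·29811
1 = −235917·1594595 + 480823·782392
1 = 480823·15133747 − 4563324·1594595
1 = −4563324·62129583 + 18734119·15133747
So 15133747·18734119 ≡ 1 (mod 62129583).

18734119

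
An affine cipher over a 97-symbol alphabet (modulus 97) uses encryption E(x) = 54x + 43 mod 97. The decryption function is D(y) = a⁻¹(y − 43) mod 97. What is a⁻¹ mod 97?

9

gcd(97, 54) by repeated division:
97 = 1·54 + 43
54 = 1·43 + 11
43 = 3·11 + 10
11 = 1·10 + 1
10 = 10·1 + 0
gcd = 1, so the inverse exists. Back-substitute:
1 = 11 − 10
1 = −43 + 4·11
1 = 4·54 − 5·43
1 = −5·97 + 9·54
So 54·9 ≡ 1 (mod 97).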